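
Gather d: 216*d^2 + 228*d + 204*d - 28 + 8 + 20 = 216*d^2 + 432*d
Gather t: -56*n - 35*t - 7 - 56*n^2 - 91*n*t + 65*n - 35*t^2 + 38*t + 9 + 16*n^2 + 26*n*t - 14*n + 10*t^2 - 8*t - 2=-40*n^2 - 5*n - 25*t^2 + t*(-65*n - 5)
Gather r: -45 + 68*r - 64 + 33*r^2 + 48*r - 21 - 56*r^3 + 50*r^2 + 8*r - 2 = -56*r^3 + 83*r^2 + 124*r - 132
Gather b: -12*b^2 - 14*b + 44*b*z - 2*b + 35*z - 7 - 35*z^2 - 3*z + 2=-12*b^2 + b*(44*z - 16) - 35*z^2 + 32*z - 5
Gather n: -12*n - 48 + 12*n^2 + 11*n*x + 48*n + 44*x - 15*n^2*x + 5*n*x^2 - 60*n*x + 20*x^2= n^2*(12 - 15*x) + n*(5*x^2 - 49*x + 36) + 20*x^2 + 44*x - 48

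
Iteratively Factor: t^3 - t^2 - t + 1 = (t - 1)*(t^2 - 1) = (t - 1)*(t + 1)*(t - 1)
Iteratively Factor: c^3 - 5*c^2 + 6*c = (c - 3)*(c^2 - 2*c) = c*(c - 3)*(c - 2)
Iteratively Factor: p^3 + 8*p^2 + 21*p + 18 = (p + 3)*(p^2 + 5*p + 6) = (p + 2)*(p + 3)*(p + 3)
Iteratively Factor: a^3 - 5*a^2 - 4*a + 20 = (a + 2)*(a^2 - 7*a + 10) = (a - 2)*(a + 2)*(a - 5)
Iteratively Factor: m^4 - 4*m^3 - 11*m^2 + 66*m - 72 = (m + 4)*(m^3 - 8*m^2 + 21*m - 18) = (m - 2)*(m + 4)*(m^2 - 6*m + 9) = (m - 3)*(m - 2)*(m + 4)*(m - 3)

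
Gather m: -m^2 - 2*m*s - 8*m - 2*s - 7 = -m^2 + m*(-2*s - 8) - 2*s - 7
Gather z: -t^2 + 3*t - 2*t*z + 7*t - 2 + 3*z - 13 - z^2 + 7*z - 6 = -t^2 + 10*t - z^2 + z*(10 - 2*t) - 21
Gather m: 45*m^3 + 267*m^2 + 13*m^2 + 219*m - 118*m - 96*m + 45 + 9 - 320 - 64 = 45*m^3 + 280*m^2 + 5*m - 330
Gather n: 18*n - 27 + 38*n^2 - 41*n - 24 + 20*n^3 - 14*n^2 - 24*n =20*n^3 + 24*n^2 - 47*n - 51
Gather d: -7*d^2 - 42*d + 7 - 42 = -7*d^2 - 42*d - 35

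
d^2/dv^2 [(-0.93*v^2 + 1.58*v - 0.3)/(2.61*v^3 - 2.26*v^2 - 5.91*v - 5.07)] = (-12.670506*v^6 + 64.5787080000001*v^5 - 166.514346*v^4 - 54.249866*v^3 + 333.400248*v^2 - 156.484476*v - 156.578346)/(17.779581*v^9 - 46.186038*v^8 - 80.786025*v^7 + 94.009139*v^6 + 362.364687*v^5 + 154.732428*v^4 - 411.463476*v^3 - 705.535623*v^2 - 455.747877*v - 130.323843)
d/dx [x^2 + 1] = 2*x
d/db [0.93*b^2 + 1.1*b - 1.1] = 1.86*b + 1.1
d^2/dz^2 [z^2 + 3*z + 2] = 2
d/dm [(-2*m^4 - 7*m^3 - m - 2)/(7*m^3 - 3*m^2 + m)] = (-14*m^6 + 12*m^5 + 15*m^4 + 39*m^2 - 12*m + 2)/(m^2*(49*m^4 - 42*m^3 + 23*m^2 - 6*m + 1))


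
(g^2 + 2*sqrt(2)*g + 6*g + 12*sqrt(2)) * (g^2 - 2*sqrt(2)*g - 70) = g^4 + 6*g^3 - 78*g^2 - 468*g - 140*sqrt(2)*g - 840*sqrt(2)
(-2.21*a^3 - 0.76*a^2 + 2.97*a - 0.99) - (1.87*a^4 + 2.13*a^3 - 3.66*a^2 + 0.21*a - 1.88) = -1.87*a^4 - 4.34*a^3 + 2.9*a^2 + 2.76*a + 0.89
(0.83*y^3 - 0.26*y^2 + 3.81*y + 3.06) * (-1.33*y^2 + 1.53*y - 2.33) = -1.1039*y^5 + 1.6157*y^4 - 7.399*y^3 + 2.3653*y^2 - 4.1955*y - 7.1298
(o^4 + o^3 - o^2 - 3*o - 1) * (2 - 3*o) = -3*o^5 - o^4 + 5*o^3 + 7*o^2 - 3*o - 2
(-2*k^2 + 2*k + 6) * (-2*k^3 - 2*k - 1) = 4*k^5 - 4*k^4 - 8*k^3 - 2*k^2 - 14*k - 6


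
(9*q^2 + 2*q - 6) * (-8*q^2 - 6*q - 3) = -72*q^4 - 70*q^3 + 9*q^2 + 30*q + 18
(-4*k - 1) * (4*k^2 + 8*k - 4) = -16*k^3 - 36*k^2 + 8*k + 4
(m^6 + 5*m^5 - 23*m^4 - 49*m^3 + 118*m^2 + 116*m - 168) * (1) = m^6 + 5*m^5 - 23*m^4 - 49*m^3 + 118*m^2 + 116*m - 168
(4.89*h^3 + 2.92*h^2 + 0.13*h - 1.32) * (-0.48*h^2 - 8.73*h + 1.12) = -2.3472*h^5 - 44.0913*h^4 - 20.0772*h^3 + 2.7691*h^2 + 11.6692*h - 1.4784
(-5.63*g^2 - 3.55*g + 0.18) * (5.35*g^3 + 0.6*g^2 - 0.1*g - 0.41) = -30.1205*g^5 - 22.3705*g^4 - 0.604*g^3 + 2.7713*g^2 + 1.4375*g - 0.0738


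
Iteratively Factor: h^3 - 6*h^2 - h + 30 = (h - 5)*(h^2 - h - 6) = (h - 5)*(h + 2)*(h - 3)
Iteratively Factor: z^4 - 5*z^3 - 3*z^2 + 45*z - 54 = (z - 2)*(z^3 - 3*z^2 - 9*z + 27) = (z - 3)*(z - 2)*(z^2 - 9) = (z - 3)^2*(z - 2)*(z + 3)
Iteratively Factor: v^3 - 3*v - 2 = (v + 1)*(v^2 - v - 2) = (v - 2)*(v + 1)*(v + 1)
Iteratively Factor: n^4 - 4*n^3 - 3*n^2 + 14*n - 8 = (n - 4)*(n^3 - 3*n + 2) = (n - 4)*(n - 1)*(n^2 + n - 2) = (n - 4)*(n - 1)*(n + 2)*(n - 1)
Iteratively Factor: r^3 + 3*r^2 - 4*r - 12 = (r + 2)*(r^2 + r - 6) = (r - 2)*(r + 2)*(r + 3)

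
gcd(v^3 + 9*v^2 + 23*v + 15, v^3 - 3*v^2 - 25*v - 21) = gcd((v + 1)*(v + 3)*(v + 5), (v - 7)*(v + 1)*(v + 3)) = v^2 + 4*v + 3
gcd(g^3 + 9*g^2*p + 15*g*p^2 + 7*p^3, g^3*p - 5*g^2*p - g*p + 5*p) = 1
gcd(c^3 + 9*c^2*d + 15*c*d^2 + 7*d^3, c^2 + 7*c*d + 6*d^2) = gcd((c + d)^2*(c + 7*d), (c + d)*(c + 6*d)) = c + d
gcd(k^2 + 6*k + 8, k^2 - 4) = k + 2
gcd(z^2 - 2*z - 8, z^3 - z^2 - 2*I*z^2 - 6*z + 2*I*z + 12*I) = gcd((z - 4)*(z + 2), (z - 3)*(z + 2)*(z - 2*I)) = z + 2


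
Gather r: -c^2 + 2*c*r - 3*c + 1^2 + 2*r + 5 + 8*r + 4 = -c^2 - 3*c + r*(2*c + 10) + 10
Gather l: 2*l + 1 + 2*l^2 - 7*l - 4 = 2*l^2 - 5*l - 3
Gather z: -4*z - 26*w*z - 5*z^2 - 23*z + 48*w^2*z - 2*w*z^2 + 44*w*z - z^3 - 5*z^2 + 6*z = -z^3 + z^2*(-2*w - 10) + z*(48*w^2 + 18*w - 21)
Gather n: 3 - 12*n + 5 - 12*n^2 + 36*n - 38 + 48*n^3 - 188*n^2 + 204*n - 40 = 48*n^3 - 200*n^2 + 228*n - 70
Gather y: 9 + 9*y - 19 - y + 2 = 8*y - 8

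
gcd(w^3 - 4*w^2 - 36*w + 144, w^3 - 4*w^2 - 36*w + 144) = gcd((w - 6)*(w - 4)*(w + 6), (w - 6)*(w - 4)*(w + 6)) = w^3 - 4*w^2 - 36*w + 144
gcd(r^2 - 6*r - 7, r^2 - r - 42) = r - 7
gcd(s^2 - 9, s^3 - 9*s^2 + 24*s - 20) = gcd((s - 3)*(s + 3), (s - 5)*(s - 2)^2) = 1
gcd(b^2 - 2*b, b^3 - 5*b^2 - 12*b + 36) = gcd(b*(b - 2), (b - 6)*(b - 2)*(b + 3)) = b - 2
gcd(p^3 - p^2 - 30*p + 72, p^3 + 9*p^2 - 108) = p^2 + 3*p - 18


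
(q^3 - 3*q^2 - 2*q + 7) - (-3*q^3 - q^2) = 4*q^3 - 2*q^2 - 2*q + 7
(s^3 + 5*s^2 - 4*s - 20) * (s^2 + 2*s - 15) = s^5 + 7*s^4 - 9*s^3 - 103*s^2 + 20*s + 300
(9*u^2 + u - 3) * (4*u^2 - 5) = 36*u^4 + 4*u^3 - 57*u^2 - 5*u + 15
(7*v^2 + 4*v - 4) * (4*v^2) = 28*v^4 + 16*v^3 - 16*v^2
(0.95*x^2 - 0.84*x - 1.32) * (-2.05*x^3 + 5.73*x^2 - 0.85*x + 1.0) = -1.9475*x^5 + 7.1655*x^4 - 2.9147*x^3 - 5.8996*x^2 + 0.282*x - 1.32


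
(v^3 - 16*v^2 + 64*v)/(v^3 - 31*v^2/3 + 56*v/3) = 3*(v - 8)/(3*v - 7)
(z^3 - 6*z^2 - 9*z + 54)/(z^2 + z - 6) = (z^2 - 9*z + 18)/(z - 2)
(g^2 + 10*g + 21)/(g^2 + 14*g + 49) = (g + 3)/(g + 7)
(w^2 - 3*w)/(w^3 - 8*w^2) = (w - 3)/(w*(w - 8))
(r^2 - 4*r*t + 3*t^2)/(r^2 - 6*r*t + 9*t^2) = (r - t)/(r - 3*t)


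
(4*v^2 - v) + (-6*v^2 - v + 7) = -2*v^2 - 2*v + 7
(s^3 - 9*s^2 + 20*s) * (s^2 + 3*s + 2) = s^5 - 6*s^4 - 5*s^3 + 42*s^2 + 40*s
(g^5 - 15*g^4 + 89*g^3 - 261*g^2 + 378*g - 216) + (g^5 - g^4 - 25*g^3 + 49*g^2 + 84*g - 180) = 2*g^5 - 16*g^4 + 64*g^3 - 212*g^2 + 462*g - 396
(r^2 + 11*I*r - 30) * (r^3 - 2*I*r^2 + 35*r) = r^5 + 9*I*r^4 + 27*r^3 + 445*I*r^2 - 1050*r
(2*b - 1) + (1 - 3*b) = -b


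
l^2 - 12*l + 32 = (l - 8)*(l - 4)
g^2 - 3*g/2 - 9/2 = (g - 3)*(g + 3/2)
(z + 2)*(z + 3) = z^2 + 5*z + 6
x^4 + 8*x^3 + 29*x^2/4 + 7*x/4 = x*(x + 1/2)^2*(x + 7)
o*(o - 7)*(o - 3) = o^3 - 10*o^2 + 21*o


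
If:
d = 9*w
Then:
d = 9*w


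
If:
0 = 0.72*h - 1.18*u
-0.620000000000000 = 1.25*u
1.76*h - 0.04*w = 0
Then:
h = -0.81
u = -0.50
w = -35.77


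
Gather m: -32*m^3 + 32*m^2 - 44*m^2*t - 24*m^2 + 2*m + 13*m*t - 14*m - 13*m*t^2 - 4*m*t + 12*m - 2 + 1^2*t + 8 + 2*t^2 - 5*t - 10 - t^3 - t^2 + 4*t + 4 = -32*m^3 + m^2*(8 - 44*t) + m*(-13*t^2 + 9*t) - t^3 + t^2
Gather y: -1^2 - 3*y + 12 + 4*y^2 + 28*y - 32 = 4*y^2 + 25*y - 21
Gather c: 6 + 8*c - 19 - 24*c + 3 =-16*c - 10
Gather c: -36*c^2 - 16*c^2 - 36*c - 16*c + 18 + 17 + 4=-52*c^2 - 52*c + 39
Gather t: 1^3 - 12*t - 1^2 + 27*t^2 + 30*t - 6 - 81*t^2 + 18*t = -54*t^2 + 36*t - 6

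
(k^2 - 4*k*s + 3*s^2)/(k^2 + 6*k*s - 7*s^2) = (k - 3*s)/(k + 7*s)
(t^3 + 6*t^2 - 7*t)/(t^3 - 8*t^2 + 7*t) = (t + 7)/(t - 7)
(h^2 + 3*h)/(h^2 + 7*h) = (h + 3)/(h + 7)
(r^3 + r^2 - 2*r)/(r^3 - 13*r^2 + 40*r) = (r^2 + r - 2)/(r^2 - 13*r + 40)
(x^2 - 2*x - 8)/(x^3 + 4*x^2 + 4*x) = (x - 4)/(x*(x + 2))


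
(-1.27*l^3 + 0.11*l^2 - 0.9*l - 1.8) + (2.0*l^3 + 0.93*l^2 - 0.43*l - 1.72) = 0.73*l^3 + 1.04*l^2 - 1.33*l - 3.52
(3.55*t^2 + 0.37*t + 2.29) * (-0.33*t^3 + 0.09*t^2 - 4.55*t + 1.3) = -1.1715*t^5 + 0.1974*t^4 - 16.8749*t^3 + 3.1376*t^2 - 9.9385*t + 2.977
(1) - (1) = 0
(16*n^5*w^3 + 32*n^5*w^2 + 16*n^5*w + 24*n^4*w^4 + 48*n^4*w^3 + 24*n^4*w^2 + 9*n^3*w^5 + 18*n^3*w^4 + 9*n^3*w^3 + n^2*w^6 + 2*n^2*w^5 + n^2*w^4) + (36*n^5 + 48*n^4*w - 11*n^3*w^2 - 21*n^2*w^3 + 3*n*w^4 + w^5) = 16*n^5*w^3 + 32*n^5*w^2 + 16*n^5*w + 36*n^5 + 24*n^4*w^4 + 48*n^4*w^3 + 24*n^4*w^2 + 48*n^4*w + 9*n^3*w^5 + 18*n^3*w^4 + 9*n^3*w^3 - 11*n^3*w^2 + n^2*w^6 + 2*n^2*w^5 + n^2*w^4 - 21*n^2*w^3 + 3*n*w^4 + w^5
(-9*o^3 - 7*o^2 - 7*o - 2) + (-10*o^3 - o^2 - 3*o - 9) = -19*o^3 - 8*o^2 - 10*o - 11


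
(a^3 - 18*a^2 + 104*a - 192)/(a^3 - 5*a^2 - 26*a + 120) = (a - 8)/(a + 5)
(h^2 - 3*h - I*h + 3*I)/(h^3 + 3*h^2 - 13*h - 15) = (h - I)/(h^2 + 6*h + 5)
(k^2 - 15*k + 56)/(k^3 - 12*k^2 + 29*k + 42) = (k - 8)/(k^2 - 5*k - 6)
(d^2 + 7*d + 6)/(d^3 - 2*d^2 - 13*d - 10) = (d + 6)/(d^2 - 3*d - 10)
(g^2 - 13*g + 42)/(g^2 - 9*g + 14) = (g - 6)/(g - 2)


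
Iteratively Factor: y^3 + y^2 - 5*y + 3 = (y + 3)*(y^2 - 2*y + 1) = (y - 1)*(y + 3)*(y - 1)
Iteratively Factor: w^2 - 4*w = (w)*(w - 4)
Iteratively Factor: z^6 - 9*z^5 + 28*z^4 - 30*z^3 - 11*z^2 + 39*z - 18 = (z - 1)*(z^5 - 8*z^4 + 20*z^3 - 10*z^2 - 21*z + 18) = (z - 3)*(z - 1)*(z^4 - 5*z^3 + 5*z^2 + 5*z - 6) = (z - 3)*(z - 1)*(z + 1)*(z^3 - 6*z^2 + 11*z - 6) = (z - 3)^2*(z - 1)*(z + 1)*(z^2 - 3*z + 2) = (z - 3)^2*(z - 1)^2*(z + 1)*(z - 2)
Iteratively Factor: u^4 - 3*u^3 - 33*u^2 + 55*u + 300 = (u + 3)*(u^3 - 6*u^2 - 15*u + 100) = (u + 3)*(u + 4)*(u^2 - 10*u + 25) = (u - 5)*(u + 3)*(u + 4)*(u - 5)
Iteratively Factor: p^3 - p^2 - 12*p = (p + 3)*(p^2 - 4*p) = p*(p + 3)*(p - 4)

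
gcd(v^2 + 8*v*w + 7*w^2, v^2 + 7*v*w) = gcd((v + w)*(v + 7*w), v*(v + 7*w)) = v + 7*w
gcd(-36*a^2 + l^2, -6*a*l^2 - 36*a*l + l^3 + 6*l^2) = 6*a - l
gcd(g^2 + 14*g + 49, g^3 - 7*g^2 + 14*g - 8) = 1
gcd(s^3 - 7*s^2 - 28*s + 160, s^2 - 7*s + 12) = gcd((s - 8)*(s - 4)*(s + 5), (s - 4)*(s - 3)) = s - 4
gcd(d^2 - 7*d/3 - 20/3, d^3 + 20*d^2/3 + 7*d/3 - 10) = d + 5/3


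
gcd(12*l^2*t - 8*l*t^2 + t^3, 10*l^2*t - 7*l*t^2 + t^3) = -2*l*t + t^2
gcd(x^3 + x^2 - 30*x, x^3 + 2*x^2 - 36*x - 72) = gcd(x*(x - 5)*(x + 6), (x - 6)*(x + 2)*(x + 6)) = x + 6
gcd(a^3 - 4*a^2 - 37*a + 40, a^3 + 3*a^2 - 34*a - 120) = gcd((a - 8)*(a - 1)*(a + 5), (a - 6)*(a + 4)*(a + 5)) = a + 5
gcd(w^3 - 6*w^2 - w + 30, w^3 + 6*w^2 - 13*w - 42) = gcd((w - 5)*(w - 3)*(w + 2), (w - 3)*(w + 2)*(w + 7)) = w^2 - w - 6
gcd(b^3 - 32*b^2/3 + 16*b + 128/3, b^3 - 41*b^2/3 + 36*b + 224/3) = b^2 - 20*b/3 - 32/3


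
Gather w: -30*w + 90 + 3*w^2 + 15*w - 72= 3*w^2 - 15*w + 18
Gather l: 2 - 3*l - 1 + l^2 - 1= l^2 - 3*l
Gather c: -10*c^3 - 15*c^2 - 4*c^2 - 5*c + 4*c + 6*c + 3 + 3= -10*c^3 - 19*c^2 + 5*c + 6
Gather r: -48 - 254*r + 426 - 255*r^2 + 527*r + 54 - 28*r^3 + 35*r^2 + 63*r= -28*r^3 - 220*r^2 + 336*r + 432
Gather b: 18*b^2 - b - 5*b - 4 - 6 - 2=18*b^2 - 6*b - 12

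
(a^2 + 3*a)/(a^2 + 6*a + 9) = a/(a + 3)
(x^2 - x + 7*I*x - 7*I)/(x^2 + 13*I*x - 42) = (x - 1)/(x + 6*I)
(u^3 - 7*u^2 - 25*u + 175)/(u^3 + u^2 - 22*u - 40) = (u^2 - 2*u - 35)/(u^2 + 6*u + 8)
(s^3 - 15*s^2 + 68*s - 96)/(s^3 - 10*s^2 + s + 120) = (s^2 - 7*s + 12)/(s^2 - 2*s - 15)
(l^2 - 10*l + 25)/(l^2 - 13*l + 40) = (l - 5)/(l - 8)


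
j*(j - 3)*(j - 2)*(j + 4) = j^4 - j^3 - 14*j^2 + 24*j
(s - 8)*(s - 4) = s^2 - 12*s + 32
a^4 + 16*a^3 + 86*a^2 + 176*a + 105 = (a + 1)*(a + 3)*(a + 5)*(a + 7)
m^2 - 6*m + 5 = (m - 5)*(m - 1)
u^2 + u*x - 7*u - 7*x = (u - 7)*(u + x)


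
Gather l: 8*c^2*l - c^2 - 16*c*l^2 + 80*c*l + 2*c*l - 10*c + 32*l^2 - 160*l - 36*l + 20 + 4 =-c^2 - 10*c + l^2*(32 - 16*c) + l*(8*c^2 + 82*c - 196) + 24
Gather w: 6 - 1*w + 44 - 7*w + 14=64 - 8*w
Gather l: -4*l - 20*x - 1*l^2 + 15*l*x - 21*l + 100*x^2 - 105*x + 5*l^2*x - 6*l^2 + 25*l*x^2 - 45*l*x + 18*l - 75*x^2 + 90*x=l^2*(5*x - 7) + l*(25*x^2 - 30*x - 7) + 25*x^2 - 35*x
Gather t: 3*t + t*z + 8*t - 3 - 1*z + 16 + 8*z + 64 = t*(z + 11) + 7*z + 77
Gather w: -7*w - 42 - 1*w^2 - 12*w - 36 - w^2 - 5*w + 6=-2*w^2 - 24*w - 72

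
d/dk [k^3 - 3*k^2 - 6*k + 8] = 3*k^2 - 6*k - 6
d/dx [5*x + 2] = 5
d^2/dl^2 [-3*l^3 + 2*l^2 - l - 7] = 4 - 18*l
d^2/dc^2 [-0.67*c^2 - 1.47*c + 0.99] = -1.34000000000000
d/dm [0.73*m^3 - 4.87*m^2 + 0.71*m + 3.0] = 2.19*m^2 - 9.74*m + 0.71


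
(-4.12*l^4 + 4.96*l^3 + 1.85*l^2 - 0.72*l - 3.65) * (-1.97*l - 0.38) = 8.1164*l^5 - 8.2056*l^4 - 5.5293*l^3 + 0.7154*l^2 + 7.4641*l + 1.387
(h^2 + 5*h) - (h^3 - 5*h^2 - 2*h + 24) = -h^3 + 6*h^2 + 7*h - 24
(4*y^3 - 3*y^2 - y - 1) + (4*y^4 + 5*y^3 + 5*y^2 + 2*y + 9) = 4*y^4 + 9*y^3 + 2*y^2 + y + 8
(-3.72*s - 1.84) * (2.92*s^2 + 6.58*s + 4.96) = -10.8624*s^3 - 29.8504*s^2 - 30.5584*s - 9.1264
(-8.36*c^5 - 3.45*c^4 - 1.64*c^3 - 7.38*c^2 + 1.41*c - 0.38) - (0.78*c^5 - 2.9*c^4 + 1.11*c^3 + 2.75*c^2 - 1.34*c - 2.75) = -9.14*c^5 - 0.55*c^4 - 2.75*c^3 - 10.13*c^2 + 2.75*c + 2.37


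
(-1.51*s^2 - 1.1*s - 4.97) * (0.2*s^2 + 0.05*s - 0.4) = -0.302*s^4 - 0.2955*s^3 - 0.445*s^2 + 0.1915*s + 1.988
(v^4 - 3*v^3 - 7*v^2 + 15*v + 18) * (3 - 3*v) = -3*v^5 + 12*v^4 + 12*v^3 - 66*v^2 - 9*v + 54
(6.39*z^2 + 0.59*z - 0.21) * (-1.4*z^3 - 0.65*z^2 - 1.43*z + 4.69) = -8.946*z^5 - 4.9795*z^4 - 9.2272*z^3 + 29.2619*z^2 + 3.0674*z - 0.9849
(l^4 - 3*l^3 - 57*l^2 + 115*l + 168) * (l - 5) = l^5 - 8*l^4 - 42*l^3 + 400*l^2 - 407*l - 840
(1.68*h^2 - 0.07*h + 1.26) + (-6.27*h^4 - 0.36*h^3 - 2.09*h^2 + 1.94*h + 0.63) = -6.27*h^4 - 0.36*h^3 - 0.41*h^2 + 1.87*h + 1.89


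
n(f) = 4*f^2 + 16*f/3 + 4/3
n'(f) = 8*f + 16/3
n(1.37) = 16.15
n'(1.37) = 16.29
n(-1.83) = 4.97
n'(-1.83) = -9.31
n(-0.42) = -0.20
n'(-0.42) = 1.97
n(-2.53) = 13.44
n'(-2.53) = -14.91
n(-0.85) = -0.31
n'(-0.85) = -1.47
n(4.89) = 123.06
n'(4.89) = 44.45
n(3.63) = 73.40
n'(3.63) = 34.37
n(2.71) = 45.16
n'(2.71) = 27.01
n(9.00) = 373.33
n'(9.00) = 77.33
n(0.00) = 1.33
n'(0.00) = 5.33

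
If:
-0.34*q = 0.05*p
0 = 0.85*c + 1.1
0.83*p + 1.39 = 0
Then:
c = -1.29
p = -1.67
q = 0.25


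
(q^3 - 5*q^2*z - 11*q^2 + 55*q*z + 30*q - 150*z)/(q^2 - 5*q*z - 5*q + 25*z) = q - 6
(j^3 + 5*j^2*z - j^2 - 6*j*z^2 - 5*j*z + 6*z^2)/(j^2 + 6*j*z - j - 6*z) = j - z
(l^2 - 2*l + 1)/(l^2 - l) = (l - 1)/l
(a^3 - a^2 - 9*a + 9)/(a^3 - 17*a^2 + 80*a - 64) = (a^2 - 9)/(a^2 - 16*a + 64)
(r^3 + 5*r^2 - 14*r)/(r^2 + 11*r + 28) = r*(r - 2)/(r + 4)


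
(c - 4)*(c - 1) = c^2 - 5*c + 4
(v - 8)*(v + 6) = v^2 - 2*v - 48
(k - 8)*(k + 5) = k^2 - 3*k - 40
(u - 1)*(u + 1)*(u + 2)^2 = u^4 + 4*u^3 + 3*u^2 - 4*u - 4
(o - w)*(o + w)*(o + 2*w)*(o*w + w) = o^4*w + 2*o^3*w^2 + o^3*w - o^2*w^3 + 2*o^2*w^2 - 2*o*w^4 - o*w^3 - 2*w^4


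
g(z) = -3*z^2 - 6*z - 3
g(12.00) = -507.00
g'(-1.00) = 0.00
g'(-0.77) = -1.38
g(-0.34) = -1.31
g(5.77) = -137.50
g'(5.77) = -40.62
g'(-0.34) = -3.96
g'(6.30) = -43.80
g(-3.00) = -12.00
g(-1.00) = 0.00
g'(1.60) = -15.60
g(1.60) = -20.28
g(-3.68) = -21.55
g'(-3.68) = 16.08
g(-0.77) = -0.16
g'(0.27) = -7.62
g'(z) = -6*z - 6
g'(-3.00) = 12.00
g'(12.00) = -78.00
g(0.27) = -4.84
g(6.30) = -159.87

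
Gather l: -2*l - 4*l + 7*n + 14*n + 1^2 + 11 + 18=-6*l + 21*n + 30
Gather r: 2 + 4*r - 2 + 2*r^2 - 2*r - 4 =2*r^2 + 2*r - 4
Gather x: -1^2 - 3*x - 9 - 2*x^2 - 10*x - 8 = -2*x^2 - 13*x - 18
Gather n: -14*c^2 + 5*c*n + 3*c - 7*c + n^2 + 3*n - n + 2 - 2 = -14*c^2 - 4*c + n^2 + n*(5*c + 2)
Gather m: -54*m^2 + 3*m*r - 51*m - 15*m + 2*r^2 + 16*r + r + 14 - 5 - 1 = -54*m^2 + m*(3*r - 66) + 2*r^2 + 17*r + 8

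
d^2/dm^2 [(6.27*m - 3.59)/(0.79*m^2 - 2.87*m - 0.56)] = ((41.662 - 29.7198*m)*(-0.79*m^2 + 2.87*m + 0.56) - (1.58*m - 2.87)*(3.16*m - 5.74)*(6.27*m - 3.59))/(-0.79*m^2 + 2.87*m + 0.56)^3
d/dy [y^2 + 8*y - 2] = 2*y + 8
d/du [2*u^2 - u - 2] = 4*u - 1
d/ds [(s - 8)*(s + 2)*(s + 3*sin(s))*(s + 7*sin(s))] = (s - 8)*(s + 2)*(s + 3*sin(s))*(7*cos(s) + 1) + (s - 8)*(s + 2)*(s + 7*sin(s))*(3*cos(s) + 1) + (s - 8)*(s + 3*sin(s))*(s + 7*sin(s)) + (s + 2)*(s + 3*sin(s))*(s + 7*sin(s))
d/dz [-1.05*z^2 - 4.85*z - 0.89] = -2.1*z - 4.85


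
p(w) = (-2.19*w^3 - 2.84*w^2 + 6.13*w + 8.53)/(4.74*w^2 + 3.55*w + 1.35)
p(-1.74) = 0.08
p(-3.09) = 0.76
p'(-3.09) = -0.55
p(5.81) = -2.64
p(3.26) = -1.23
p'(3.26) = -0.63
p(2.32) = -0.57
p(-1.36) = 0.08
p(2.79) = -0.91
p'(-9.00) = -0.48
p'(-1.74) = -0.29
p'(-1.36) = 0.47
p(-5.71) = 2.13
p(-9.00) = 3.74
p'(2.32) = -0.80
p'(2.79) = -0.69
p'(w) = (-9.48*w - 3.55)*(-2.19*w^3 - 2.84*w^2 + 6.13*w + 8.53)/(4.74*w^2 + 3.55*w + 1.35)^2 + (-6.57*w^2 - 5.68*w + 6.13)/(4.74*w^2 + 3.55*w + 1.35)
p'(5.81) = -0.51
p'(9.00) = -0.48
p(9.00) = -4.23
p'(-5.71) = -0.50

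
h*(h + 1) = h^2 + h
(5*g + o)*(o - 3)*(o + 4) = 5*g*o^2 + 5*g*o - 60*g + o^3 + o^2 - 12*o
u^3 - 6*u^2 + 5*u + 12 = (u - 4)*(u - 3)*(u + 1)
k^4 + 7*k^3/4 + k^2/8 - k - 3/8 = (k - 3/4)*(k + 1/2)*(k + 1)^2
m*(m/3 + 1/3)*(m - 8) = m^3/3 - 7*m^2/3 - 8*m/3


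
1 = 1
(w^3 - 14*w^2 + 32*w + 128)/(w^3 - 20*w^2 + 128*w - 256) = (w + 2)/(w - 4)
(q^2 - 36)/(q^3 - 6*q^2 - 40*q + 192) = (q - 6)/(q^2 - 12*q + 32)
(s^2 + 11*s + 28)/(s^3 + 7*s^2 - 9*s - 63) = (s + 4)/(s^2 - 9)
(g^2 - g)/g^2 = (g - 1)/g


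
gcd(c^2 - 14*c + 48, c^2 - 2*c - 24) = c - 6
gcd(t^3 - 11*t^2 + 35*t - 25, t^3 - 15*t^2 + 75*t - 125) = t^2 - 10*t + 25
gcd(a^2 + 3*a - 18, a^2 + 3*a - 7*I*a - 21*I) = 1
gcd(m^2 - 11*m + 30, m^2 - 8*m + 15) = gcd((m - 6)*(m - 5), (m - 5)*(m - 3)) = m - 5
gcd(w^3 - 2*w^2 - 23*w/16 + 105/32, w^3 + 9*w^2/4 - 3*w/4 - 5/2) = w + 5/4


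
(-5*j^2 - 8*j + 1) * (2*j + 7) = -10*j^3 - 51*j^2 - 54*j + 7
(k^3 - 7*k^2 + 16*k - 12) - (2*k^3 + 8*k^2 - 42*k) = -k^3 - 15*k^2 + 58*k - 12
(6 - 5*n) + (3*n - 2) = 4 - 2*n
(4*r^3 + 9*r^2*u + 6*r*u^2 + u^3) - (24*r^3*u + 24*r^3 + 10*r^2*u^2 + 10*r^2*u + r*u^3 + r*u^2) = -24*r^3*u - 20*r^3 - 10*r^2*u^2 - r^2*u - r*u^3 + 5*r*u^2 + u^3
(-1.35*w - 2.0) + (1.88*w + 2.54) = 0.53*w + 0.54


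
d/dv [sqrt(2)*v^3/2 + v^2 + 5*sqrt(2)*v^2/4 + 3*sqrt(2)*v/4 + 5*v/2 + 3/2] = 3*sqrt(2)*v^2/2 + 2*v + 5*sqrt(2)*v/2 + 3*sqrt(2)/4 + 5/2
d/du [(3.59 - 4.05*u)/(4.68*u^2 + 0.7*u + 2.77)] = (18.954*u^2 - 33.6024*u - 13.7315)/(21.9024*u^4 + 6.552*u^3 + 26.4172*u^2 + 3.878*u + 7.6729)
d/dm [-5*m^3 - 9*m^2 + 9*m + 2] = -15*m^2 - 18*m + 9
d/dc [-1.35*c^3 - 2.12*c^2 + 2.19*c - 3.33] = -4.05*c^2 - 4.24*c + 2.19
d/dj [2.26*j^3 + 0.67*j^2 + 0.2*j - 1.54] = 6.78*j^2 + 1.34*j + 0.2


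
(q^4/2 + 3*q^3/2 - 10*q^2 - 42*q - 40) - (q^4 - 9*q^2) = -q^4/2 + 3*q^3/2 - q^2 - 42*q - 40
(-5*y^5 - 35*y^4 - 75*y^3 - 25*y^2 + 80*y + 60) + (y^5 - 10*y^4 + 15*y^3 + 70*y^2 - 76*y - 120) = -4*y^5 - 45*y^4 - 60*y^3 + 45*y^2 + 4*y - 60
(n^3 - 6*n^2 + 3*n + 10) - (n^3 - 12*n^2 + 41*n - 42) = 6*n^2 - 38*n + 52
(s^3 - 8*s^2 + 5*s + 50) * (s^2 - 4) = s^5 - 8*s^4 + s^3 + 82*s^2 - 20*s - 200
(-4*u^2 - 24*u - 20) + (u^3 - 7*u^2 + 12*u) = u^3 - 11*u^2 - 12*u - 20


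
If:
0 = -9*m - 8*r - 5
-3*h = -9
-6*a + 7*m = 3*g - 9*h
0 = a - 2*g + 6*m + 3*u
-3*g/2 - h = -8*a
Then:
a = 510/193 - 63*u/193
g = 2334/193 - 336*u/193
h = 3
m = 693/193 - 198*u/193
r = 891*u/772 - 3601/772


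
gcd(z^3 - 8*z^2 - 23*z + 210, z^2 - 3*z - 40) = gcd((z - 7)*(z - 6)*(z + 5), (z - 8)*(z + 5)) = z + 5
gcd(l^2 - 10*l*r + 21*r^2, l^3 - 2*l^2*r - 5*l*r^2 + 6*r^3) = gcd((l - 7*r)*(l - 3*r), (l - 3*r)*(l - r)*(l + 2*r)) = -l + 3*r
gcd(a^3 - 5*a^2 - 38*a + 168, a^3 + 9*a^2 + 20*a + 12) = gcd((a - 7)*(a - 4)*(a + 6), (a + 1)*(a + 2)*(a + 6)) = a + 6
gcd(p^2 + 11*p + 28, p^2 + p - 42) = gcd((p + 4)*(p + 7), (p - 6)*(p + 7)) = p + 7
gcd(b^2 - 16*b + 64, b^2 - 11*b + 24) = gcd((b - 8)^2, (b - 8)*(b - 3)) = b - 8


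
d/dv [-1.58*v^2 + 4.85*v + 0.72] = 4.85 - 3.16*v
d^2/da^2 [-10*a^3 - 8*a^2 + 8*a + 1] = -60*a - 16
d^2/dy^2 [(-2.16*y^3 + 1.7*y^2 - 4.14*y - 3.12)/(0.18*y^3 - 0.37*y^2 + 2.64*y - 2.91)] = (-2.22044604925031e-16*y^7 - 0.177552*y^6 + 5.353776*y^5 - 17.982648*y^4 - 3.54397199999998*y^3 + 51.100668*y^2 - 74.521188*y - 71.590428)/(0.005832*y^9 - 0.035964*y^8 + 0.330534*y^7 - 1.388449*y^6 + 6.010668*y^5 - 17.228385*y^4 + 40.027446*y^3 - 70.244199*y^2 + 67.067352*y - 24.642171)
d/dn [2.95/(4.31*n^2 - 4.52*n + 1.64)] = (13.334 - 25.429*n)/(4.31*n^2 - 4.52*n + 1.64)^2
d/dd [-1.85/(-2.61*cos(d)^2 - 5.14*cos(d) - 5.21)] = (9.657*cos(d) + 9.509)*sin(d)/(2.61*cos(d)^2 + 5.14*cos(d) + 5.21)^2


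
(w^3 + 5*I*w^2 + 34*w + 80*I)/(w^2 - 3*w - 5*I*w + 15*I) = (w^2 + 10*I*w - 16)/(w - 3)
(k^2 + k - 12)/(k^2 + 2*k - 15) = (k + 4)/(k + 5)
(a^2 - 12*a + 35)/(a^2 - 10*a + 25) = (a - 7)/(a - 5)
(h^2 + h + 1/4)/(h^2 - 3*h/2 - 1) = (h + 1/2)/(h - 2)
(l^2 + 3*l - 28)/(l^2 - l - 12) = (l + 7)/(l + 3)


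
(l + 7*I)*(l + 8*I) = l^2 + 15*I*l - 56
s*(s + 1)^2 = s^3 + 2*s^2 + s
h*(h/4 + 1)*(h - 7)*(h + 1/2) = h^4/4 - 5*h^3/8 - 59*h^2/8 - 7*h/2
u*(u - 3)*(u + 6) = u^3 + 3*u^2 - 18*u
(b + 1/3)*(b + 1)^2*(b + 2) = b^4 + 13*b^3/3 + 19*b^2/3 + 11*b/3 + 2/3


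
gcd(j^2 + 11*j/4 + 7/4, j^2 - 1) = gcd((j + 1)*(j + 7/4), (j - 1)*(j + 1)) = j + 1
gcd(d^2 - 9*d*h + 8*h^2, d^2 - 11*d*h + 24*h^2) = d - 8*h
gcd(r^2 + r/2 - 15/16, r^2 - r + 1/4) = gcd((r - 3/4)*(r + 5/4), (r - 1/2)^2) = 1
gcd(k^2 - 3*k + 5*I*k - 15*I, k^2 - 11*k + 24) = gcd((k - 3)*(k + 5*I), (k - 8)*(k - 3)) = k - 3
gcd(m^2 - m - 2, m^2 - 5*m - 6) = m + 1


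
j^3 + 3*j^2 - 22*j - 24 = (j - 4)*(j + 1)*(j + 6)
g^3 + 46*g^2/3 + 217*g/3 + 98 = (g + 7/3)*(g + 6)*(g + 7)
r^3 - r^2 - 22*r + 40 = (r - 4)*(r - 2)*(r + 5)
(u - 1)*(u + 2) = u^2 + u - 2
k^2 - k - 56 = (k - 8)*(k + 7)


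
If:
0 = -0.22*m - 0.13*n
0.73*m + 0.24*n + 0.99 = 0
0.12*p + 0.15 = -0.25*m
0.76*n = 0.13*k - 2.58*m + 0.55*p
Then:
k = -52.08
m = -3.06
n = 5.17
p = 5.12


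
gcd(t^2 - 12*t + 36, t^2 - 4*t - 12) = t - 6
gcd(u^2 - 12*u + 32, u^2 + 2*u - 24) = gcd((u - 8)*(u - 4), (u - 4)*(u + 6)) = u - 4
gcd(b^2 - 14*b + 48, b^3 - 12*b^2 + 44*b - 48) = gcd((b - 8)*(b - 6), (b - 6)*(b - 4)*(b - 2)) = b - 6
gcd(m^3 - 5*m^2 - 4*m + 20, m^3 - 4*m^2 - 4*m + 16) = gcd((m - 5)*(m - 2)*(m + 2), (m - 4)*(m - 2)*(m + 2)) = m^2 - 4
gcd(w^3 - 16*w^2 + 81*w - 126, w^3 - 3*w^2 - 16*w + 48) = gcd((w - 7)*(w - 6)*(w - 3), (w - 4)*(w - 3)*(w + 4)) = w - 3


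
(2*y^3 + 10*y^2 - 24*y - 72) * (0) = 0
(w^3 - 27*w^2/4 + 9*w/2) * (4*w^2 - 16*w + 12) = 4*w^5 - 43*w^4 + 138*w^3 - 153*w^2 + 54*w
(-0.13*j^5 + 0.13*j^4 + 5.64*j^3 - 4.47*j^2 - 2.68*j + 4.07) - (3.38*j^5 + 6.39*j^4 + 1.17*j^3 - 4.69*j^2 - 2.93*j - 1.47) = -3.51*j^5 - 6.26*j^4 + 4.47*j^3 + 0.220000000000001*j^2 + 0.25*j + 5.54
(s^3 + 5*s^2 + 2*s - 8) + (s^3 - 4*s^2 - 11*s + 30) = 2*s^3 + s^2 - 9*s + 22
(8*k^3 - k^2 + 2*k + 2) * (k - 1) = 8*k^4 - 9*k^3 + 3*k^2 - 2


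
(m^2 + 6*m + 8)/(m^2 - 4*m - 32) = (m + 2)/(m - 8)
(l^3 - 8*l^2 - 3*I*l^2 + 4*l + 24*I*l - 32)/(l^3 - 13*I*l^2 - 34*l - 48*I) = (l^2 - 4*l*(2 + I) + 32*I)/(l^2 - 14*I*l - 48)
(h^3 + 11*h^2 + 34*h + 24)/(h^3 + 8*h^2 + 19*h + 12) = (h + 6)/(h + 3)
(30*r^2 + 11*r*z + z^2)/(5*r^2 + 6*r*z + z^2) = (6*r + z)/(r + z)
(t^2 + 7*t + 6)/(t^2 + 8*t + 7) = (t + 6)/(t + 7)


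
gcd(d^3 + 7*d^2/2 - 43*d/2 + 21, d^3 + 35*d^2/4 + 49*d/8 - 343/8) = d + 7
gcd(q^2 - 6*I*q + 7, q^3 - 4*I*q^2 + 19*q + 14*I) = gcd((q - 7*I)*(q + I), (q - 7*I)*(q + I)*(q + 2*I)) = q^2 - 6*I*q + 7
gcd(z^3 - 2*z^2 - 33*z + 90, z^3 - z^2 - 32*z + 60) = z^2 + z - 30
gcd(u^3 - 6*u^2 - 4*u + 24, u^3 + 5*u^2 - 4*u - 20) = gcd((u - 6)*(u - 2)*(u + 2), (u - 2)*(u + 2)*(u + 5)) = u^2 - 4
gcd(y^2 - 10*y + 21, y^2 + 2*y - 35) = 1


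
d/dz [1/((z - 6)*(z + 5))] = (1 - 2*z)/(z^4 - 2*z^3 - 59*z^2 + 60*z + 900)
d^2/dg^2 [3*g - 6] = 0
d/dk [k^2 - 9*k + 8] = 2*k - 9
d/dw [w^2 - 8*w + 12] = 2*w - 8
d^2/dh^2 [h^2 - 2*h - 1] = 2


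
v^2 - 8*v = v*(v - 8)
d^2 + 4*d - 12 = (d - 2)*(d + 6)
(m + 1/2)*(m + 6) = m^2 + 13*m/2 + 3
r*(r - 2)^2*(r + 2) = r^4 - 2*r^3 - 4*r^2 + 8*r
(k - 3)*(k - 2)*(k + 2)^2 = k^4 - k^3 - 10*k^2 + 4*k + 24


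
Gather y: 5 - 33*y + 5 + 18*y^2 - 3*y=18*y^2 - 36*y + 10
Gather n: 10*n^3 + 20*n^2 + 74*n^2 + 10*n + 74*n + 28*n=10*n^3 + 94*n^2 + 112*n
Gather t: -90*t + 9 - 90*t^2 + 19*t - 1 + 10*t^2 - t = -80*t^2 - 72*t + 8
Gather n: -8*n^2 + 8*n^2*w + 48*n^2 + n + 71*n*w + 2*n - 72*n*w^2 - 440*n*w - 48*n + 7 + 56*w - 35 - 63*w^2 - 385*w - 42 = n^2*(8*w + 40) + n*(-72*w^2 - 369*w - 45) - 63*w^2 - 329*w - 70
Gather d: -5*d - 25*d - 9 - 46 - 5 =-30*d - 60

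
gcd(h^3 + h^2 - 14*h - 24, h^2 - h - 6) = h + 2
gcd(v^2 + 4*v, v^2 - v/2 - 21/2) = 1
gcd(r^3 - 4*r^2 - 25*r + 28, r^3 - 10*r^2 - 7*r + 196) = r^2 - 3*r - 28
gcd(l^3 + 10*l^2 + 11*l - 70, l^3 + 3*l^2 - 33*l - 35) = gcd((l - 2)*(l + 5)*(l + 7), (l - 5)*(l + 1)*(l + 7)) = l + 7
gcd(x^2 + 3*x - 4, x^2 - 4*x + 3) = x - 1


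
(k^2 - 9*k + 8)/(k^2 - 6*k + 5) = (k - 8)/(k - 5)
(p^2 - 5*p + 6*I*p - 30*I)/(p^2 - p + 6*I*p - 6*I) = (p - 5)/(p - 1)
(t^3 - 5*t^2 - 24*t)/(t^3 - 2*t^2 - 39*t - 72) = t/(t + 3)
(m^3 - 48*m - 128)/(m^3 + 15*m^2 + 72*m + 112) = (m - 8)/(m + 7)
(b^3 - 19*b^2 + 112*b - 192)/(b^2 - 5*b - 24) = (b^2 - 11*b + 24)/(b + 3)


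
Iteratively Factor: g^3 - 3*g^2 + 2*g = (g - 1)*(g^2 - 2*g) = (g - 2)*(g - 1)*(g)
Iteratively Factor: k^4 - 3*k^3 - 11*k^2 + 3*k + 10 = (k + 2)*(k^3 - 5*k^2 - k + 5) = (k + 1)*(k + 2)*(k^2 - 6*k + 5) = (k - 5)*(k + 1)*(k + 2)*(k - 1)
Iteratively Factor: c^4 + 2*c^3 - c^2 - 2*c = (c + 2)*(c^3 - c) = (c - 1)*(c + 2)*(c^2 + c) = c*(c - 1)*(c + 2)*(c + 1)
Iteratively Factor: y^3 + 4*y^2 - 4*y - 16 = (y + 2)*(y^2 + 2*y - 8) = (y + 2)*(y + 4)*(y - 2)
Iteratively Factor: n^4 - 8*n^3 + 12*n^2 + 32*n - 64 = (n + 2)*(n^3 - 10*n^2 + 32*n - 32) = (n - 4)*(n + 2)*(n^2 - 6*n + 8) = (n - 4)*(n - 2)*(n + 2)*(n - 4)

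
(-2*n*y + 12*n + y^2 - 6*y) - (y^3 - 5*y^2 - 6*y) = -2*n*y + 12*n - y^3 + 6*y^2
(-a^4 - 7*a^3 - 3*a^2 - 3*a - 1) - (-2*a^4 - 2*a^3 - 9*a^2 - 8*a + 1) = a^4 - 5*a^3 + 6*a^2 + 5*a - 2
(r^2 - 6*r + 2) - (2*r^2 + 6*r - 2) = -r^2 - 12*r + 4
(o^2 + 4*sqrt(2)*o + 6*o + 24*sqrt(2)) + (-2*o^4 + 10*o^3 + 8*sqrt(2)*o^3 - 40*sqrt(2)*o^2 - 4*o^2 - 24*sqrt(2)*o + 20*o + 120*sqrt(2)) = -2*o^4 + 10*o^3 + 8*sqrt(2)*o^3 - 40*sqrt(2)*o^2 - 3*o^2 - 20*sqrt(2)*o + 26*o + 144*sqrt(2)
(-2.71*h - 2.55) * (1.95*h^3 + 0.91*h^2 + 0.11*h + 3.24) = -5.2845*h^4 - 7.4386*h^3 - 2.6186*h^2 - 9.0609*h - 8.262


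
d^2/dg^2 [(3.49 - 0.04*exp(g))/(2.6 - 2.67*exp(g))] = (1.11022302462516e-16*exp(2*g) - 24.602181*exp(g) - 23.95718)*exp(g)/(19.034163*exp(3*g) - 55.60542*exp(2*g) + 54.1476*exp(g) - 17.576)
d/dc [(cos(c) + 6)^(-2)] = 2*sin(c)/(cos(c) + 6)^3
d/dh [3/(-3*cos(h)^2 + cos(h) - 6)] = 3*(1 - 6*cos(h))*sin(h)/(3*sin(h)^2 + cos(h) - 9)^2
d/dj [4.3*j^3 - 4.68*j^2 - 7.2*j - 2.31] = 12.9*j^2 - 9.36*j - 7.2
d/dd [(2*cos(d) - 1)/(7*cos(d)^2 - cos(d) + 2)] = (-14*sin(d)^2 - 14*cos(d) + 11)*sin(d)/(7*sin(d)^2 + cos(d) - 9)^2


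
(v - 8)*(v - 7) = v^2 - 15*v + 56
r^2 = r^2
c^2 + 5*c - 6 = (c - 1)*(c + 6)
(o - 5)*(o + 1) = o^2 - 4*o - 5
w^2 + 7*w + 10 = (w + 2)*(w + 5)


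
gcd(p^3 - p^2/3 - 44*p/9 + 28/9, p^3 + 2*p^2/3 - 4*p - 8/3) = p - 2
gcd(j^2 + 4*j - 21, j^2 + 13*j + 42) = j + 7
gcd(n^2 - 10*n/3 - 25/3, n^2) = 1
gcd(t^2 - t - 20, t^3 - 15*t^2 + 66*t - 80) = t - 5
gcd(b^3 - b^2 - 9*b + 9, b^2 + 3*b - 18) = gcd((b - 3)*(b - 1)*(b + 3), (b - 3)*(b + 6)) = b - 3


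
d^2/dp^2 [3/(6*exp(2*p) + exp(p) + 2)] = 3*(2*(12*exp(p) + 1)^2*exp(p) - (24*exp(p) + 1)*(6*exp(2*p) + exp(p) + 2))*exp(p)/(6*exp(2*p) + exp(p) + 2)^3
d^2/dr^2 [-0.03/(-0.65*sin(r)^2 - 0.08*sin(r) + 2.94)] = (-0.0507*sin(r)^4 - 0.00468*sin(r)^3 - 0.153462*sin(r)^2 + 0.002304*sin(r) + 0.115044)/(0.65*sin(r)^2 + 0.08*sin(r) - 2.94)^3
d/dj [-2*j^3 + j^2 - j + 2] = -6*j^2 + 2*j - 1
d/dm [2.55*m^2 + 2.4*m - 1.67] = 5.1*m + 2.4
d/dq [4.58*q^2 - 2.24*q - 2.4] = 9.16*q - 2.24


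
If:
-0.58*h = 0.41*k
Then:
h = -0.706896551724138*k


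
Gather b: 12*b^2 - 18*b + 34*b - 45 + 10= 12*b^2 + 16*b - 35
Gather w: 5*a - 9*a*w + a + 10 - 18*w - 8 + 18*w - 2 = -9*a*w + 6*a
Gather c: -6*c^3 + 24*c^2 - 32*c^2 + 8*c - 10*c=-6*c^3 - 8*c^2 - 2*c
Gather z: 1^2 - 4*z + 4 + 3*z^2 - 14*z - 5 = 3*z^2 - 18*z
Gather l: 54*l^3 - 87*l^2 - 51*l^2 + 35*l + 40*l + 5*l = 54*l^3 - 138*l^2 + 80*l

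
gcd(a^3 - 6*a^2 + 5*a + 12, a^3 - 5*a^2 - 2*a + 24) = a^2 - 7*a + 12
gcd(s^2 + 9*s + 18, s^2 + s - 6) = s + 3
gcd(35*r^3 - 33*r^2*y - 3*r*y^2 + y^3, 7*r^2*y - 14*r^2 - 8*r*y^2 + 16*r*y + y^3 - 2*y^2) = 7*r^2 - 8*r*y + y^2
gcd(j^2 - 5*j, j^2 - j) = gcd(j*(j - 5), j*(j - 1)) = j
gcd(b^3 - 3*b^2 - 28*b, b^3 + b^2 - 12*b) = b^2 + 4*b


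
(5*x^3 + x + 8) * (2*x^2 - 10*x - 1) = 10*x^5 - 50*x^4 - 3*x^3 + 6*x^2 - 81*x - 8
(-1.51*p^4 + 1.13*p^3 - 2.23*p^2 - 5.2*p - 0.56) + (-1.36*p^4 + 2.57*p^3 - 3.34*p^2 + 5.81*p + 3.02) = -2.87*p^4 + 3.7*p^3 - 5.57*p^2 + 0.609999999999999*p + 2.46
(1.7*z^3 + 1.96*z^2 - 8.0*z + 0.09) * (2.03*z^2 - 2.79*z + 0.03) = 3.451*z^5 - 0.764200000000001*z^4 - 21.6574*z^3 + 22.5615*z^2 - 0.4911*z + 0.0027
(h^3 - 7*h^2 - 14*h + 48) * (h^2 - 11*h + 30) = h^5 - 18*h^4 + 93*h^3 - 8*h^2 - 948*h + 1440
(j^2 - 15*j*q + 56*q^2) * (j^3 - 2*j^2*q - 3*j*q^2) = j^5 - 17*j^4*q + 83*j^3*q^2 - 67*j^2*q^3 - 168*j*q^4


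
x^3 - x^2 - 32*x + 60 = (x - 5)*(x - 2)*(x + 6)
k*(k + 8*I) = k^2 + 8*I*k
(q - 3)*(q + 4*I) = q^2 - 3*q + 4*I*q - 12*I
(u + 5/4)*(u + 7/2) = u^2 + 19*u/4 + 35/8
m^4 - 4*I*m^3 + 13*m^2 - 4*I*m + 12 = (m - 6*I)*(m - I)*(m + I)*(m + 2*I)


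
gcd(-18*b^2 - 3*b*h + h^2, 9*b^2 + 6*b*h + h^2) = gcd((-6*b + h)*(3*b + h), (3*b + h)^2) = 3*b + h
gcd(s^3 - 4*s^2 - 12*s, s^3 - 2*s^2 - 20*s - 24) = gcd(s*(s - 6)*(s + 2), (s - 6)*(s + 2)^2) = s^2 - 4*s - 12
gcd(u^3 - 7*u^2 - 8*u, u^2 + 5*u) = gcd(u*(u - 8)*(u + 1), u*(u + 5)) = u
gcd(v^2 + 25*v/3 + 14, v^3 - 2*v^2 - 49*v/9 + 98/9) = v + 7/3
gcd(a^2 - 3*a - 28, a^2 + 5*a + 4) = a + 4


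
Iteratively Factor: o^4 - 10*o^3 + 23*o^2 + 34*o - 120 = (o + 2)*(o^3 - 12*o^2 + 47*o - 60) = (o - 5)*(o + 2)*(o^2 - 7*o + 12) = (o - 5)*(o - 4)*(o + 2)*(o - 3)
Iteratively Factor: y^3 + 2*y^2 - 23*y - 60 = (y - 5)*(y^2 + 7*y + 12) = (y - 5)*(y + 4)*(y + 3)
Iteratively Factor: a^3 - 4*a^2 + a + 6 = (a - 3)*(a^2 - a - 2) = (a - 3)*(a - 2)*(a + 1)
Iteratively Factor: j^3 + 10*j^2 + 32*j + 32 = (j + 4)*(j^2 + 6*j + 8) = (j + 4)^2*(j + 2)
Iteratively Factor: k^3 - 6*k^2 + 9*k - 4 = (k - 1)*(k^2 - 5*k + 4) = (k - 4)*(k - 1)*(k - 1)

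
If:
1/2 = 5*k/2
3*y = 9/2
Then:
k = 1/5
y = 3/2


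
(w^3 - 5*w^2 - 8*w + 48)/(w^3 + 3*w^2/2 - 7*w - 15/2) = 2*(w^2 - 8*w + 16)/(2*w^2 - 3*w - 5)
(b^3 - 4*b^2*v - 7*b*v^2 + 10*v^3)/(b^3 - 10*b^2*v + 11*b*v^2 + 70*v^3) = (-b + v)/(-b + 7*v)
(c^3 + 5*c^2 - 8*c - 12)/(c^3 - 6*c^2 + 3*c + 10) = (c + 6)/(c - 5)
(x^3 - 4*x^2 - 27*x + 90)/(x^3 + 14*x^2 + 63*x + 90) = (x^2 - 9*x + 18)/(x^2 + 9*x + 18)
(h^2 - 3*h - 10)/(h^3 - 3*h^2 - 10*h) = 1/h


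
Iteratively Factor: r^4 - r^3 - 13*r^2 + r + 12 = (r + 3)*(r^3 - 4*r^2 - r + 4) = (r + 1)*(r + 3)*(r^2 - 5*r + 4) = (r - 1)*(r + 1)*(r + 3)*(r - 4)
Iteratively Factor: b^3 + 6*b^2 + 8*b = (b + 4)*(b^2 + 2*b) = (b + 2)*(b + 4)*(b)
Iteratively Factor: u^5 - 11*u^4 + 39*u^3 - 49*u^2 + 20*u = (u - 1)*(u^4 - 10*u^3 + 29*u^2 - 20*u) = u*(u - 1)*(u^3 - 10*u^2 + 29*u - 20) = u*(u - 1)^2*(u^2 - 9*u + 20) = u*(u - 5)*(u - 1)^2*(u - 4)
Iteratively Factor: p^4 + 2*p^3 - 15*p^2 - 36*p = (p - 4)*(p^3 + 6*p^2 + 9*p) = p*(p - 4)*(p^2 + 6*p + 9) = p*(p - 4)*(p + 3)*(p + 3)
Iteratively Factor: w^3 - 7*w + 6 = (w + 3)*(w^2 - 3*w + 2) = (w - 1)*(w + 3)*(w - 2)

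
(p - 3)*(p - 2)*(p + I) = p^3 - 5*p^2 + I*p^2 + 6*p - 5*I*p + 6*I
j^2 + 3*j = j*(j + 3)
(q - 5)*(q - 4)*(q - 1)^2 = q^4 - 11*q^3 + 39*q^2 - 49*q + 20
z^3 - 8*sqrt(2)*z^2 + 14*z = z*(z - 7*sqrt(2))*(z - sqrt(2))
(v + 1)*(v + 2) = v^2 + 3*v + 2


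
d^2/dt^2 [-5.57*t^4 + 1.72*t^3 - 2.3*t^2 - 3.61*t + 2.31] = -66.84*t^2 + 10.32*t - 4.6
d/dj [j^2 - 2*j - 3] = 2*j - 2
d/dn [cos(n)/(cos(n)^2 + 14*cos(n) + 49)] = (cos(n) - 7)*sin(n)/(cos(n) + 7)^3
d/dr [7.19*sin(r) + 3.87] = 7.19*cos(r)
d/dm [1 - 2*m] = -2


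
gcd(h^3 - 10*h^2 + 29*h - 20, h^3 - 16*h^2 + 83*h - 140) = h^2 - 9*h + 20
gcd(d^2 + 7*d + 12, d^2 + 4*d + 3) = d + 3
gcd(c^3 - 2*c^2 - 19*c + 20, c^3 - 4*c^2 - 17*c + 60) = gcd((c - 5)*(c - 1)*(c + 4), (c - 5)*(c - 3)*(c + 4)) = c^2 - c - 20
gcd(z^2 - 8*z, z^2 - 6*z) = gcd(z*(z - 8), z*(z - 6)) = z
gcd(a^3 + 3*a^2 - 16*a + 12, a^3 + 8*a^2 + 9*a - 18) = a^2 + 5*a - 6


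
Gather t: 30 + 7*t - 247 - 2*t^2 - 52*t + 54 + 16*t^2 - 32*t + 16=14*t^2 - 77*t - 147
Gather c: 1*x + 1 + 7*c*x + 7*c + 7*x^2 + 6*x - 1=c*(7*x + 7) + 7*x^2 + 7*x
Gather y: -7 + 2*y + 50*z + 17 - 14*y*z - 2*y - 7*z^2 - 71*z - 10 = -14*y*z - 7*z^2 - 21*z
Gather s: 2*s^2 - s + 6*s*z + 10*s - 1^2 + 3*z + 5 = 2*s^2 + s*(6*z + 9) + 3*z + 4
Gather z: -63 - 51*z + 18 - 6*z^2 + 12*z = -6*z^2 - 39*z - 45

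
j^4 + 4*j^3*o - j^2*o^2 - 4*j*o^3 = j*(j - o)*(j + o)*(j + 4*o)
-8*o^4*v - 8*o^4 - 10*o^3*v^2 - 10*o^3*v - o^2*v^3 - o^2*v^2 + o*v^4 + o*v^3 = (-4*o + v)*(o + v)*(2*o + v)*(o*v + o)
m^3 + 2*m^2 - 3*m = m*(m - 1)*(m + 3)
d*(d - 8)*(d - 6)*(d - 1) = d^4 - 15*d^3 + 62*d^2 - 48*d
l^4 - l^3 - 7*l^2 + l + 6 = (l - 3)*(l - 1)*(l + 1)*(l + 2)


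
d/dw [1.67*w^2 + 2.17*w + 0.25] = 3.34*w + 2.17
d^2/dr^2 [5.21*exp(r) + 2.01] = 5.21*exp(r)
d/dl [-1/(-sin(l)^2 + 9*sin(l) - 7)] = (9 - 2*sin(l))*cos(l)/(sin(l)^2 - 9*sin(l) + 7)^2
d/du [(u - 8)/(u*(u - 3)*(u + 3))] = 2*(-u^3 + 12*u^2 - 36)/(u^2*(u^4 - 18*u^2 + 81))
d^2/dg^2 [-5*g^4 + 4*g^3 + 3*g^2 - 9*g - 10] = -60*g^2 + 24*g + 6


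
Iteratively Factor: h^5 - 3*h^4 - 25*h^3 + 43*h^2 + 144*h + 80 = (h - 4)*(h^4 + h^3 - 21*h^2 - 41*h - 20) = (h - 5)*(h - 4)*(h^3 + 6*h^2 + 9*h + 4) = (h - 5)*(h - 4)*(h + 1)*(h^2 + 5*h + 4) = (h - 5)*(h - 4)*(h + 1)^2*(h + 4)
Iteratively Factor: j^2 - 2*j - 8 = (j + 2)*(j - 4)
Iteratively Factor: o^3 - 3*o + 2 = (o + 2)*(o^2 - 2*o + 1) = (o - 1)*(o + 2)*(o - 1)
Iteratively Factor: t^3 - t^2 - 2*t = (t + 1)*(t^2 - 2*t) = (t - 2)*(t + 1)*(t)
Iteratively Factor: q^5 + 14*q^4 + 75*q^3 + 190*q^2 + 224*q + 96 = (q + 2)*(q^4 + 12*q^3 + 51*q^2 + 88*q + 48) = (q + 1)*(q + 2)*(q^3 + 11*q^2 + 40*q + 48) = (q + 1)*(q + 2)*(q + 4)*(q^2 + 7*q + 12) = (q + 1)*(q + 2)*(q + 3)*(q + 4)*(q + 4)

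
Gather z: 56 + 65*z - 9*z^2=-9*z^2 + 65*z + 56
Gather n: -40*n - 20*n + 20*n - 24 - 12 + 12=-40*n - 24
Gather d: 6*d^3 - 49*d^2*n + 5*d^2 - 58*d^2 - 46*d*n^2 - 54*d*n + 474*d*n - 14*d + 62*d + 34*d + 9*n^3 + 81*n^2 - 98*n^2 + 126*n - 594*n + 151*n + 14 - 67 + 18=6*d^3 + d^2*(-49*n - 53) + d*(-46*n^2 + 420*n + 82) + 9*n^3 - 17*n^2 - 317*n - 35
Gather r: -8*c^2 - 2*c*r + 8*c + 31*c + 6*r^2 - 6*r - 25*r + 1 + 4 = -8*c^2 + 39*c + 6*r^2 + r*(-2*c - 31) + 5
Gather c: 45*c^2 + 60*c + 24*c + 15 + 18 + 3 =45*c^2 + 84*c + 36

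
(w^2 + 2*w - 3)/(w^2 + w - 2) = (w + 3)/(w + 2)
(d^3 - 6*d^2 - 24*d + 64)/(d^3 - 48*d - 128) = (d - 2)/(d + 4)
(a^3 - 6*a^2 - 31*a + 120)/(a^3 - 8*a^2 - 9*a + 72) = (a + 5)/(a + 3)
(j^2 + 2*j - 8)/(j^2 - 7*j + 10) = (j + 4)/(j - 5)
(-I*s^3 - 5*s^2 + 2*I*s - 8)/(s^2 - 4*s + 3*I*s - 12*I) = (-I*s^3 - 5*s^2 + 2*I*s - 8)/(s^2 + s*(-4 + 3*I) - 12*I)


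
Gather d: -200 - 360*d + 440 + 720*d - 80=360*d + 160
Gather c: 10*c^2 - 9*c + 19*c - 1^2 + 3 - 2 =10*c^2 + 10*c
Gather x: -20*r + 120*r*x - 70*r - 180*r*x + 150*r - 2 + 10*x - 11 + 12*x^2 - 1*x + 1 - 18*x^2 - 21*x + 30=60*r - 6*x^2 + x*(-60*r - 12) + 18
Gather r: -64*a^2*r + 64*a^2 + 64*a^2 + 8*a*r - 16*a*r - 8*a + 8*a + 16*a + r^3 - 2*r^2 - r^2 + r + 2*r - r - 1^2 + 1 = 128*a^2 + 16*a + r^3 - 3*r^2 + r*(-64*a^2 - 8*a + 2)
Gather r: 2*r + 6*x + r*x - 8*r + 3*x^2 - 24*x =r*(x - 6) + 3*x^2 - 18*x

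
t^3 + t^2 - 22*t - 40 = (t - 5)*(t + 2)*(t + 4)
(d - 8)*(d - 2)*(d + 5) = d^3 - 5*d^2 - 34*d + 80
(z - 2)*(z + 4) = z^2 + 2*z - 8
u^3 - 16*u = u*(u - 4)*(u + 4)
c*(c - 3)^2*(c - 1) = c^4 - 7*c^3 + 15*c^2 - 9*c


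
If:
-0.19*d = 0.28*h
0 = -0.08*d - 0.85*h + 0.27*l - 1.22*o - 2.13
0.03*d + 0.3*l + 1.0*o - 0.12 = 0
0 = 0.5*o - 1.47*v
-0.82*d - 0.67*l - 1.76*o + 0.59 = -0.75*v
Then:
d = -0.63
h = 0.43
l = 4.11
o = -1.09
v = -0.37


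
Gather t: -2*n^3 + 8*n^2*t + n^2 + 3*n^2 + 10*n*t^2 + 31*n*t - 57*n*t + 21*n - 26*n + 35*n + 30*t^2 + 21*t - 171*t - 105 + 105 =-2*n^3 + 4*n^2 + 30*n + t^2*(10*n + 30) + t*(8*n^2 - 26*n - 150)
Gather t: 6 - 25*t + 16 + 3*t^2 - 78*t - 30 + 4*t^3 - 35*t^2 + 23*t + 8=4*t^3 - 32*t^2 - 80*t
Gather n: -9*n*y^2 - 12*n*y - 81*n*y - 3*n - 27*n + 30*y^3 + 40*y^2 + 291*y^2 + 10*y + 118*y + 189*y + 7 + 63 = n*(-9*y^2 - 93*y - 30) + 30*y^3 + 331*y^2 + 317*y + 70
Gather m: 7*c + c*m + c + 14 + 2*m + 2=8*c + m*(c + 2) + 16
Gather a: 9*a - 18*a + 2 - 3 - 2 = -9*a - 3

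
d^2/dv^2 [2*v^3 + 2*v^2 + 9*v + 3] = 12*v + 4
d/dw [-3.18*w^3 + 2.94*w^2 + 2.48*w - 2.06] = -9.54*w^2 + 5.88*w + 2.48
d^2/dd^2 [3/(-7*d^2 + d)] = 6*(7*d*(7*d - 1) - (14*d - 1)^2)/(d^3*(7*d - 1)^3)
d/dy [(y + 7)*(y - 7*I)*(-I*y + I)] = -3*I*y^2 - y*(14 + 12*I) - 42 + 7*I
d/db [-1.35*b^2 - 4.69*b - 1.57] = -2.7*b - 4.69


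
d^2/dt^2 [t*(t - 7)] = 2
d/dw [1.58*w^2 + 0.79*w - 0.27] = 3.16*w + 0.79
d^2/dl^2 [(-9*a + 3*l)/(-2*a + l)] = 6*a/(2*a - l)^3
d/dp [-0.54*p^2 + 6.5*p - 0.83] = 6.5 - 1.08*p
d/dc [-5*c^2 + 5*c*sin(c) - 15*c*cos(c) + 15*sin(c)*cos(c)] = 15*c*sin(c) + 5*c*cos(c) - 10*c + 5*sin(c) - 15*cos(c) + 15*cos(2*c)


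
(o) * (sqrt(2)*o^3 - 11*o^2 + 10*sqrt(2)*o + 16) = sqrt(2)*o^4 - 11*o^3 + 10*sqrt(2)*o^2 + 16*o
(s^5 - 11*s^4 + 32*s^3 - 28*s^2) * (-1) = -s^5 + 11*s^4 - 32*s^3 + 28*s^2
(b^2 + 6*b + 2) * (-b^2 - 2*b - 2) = -b^4 - 8*b^3 - 16*b^2 - 16*b - 4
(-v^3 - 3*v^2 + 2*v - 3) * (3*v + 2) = -3*v^4 - 11*v^3 - 5*v - 6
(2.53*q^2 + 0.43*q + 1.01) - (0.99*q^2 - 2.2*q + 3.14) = 1.54*q^2 + 2.63*q - 2.13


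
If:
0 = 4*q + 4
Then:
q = -1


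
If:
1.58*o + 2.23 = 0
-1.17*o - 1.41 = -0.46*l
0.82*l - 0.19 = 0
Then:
No Solution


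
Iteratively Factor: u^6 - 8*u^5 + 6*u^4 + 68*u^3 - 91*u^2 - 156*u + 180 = (u - 1)*(u^5 - 7*u^4 - u^3 + 67*u^2 - 24*u - 180) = (u - 3)*(u - 1)*(u^4 - 4*u^3 - 13*u^2 + 28*u + 60) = (u - 3)*(u - 1)*(u + 2)*(u^3 - 6*u^2 - u + 30) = (u - 5)*(u - 3)*(u - 1)*(u + 2)*(u^2 - u - 6) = (u - 5)*(u - 3)*(u - 1)*(u + 2)^2*(u - 3)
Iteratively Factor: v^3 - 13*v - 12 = (v - 4)*(v^2 + 4*v + 3) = (v - 4)*(v + 3)*(v + 1)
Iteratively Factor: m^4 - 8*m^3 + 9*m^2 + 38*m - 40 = (m - 5)*(m^3 - 3*m^2 - 6*m + 8) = (m - 5)*(m + 2)*(m^2 - 5*m + 4) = (m - 5)*(m - 4)*(m + 2)*(m - 1)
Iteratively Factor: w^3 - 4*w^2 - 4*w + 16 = (w - 2)*(w^2 - 2*w - 8) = (w - 2)*(w + 2)*(w - 4)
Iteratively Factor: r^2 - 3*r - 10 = (r + 2)*(r - 5)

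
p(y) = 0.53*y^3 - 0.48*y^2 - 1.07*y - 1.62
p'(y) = 1.59*y^2 - 0.96*y - 1.07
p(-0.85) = -1.38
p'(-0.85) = 0.89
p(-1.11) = -1.75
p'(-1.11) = 1.95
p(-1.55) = -3.09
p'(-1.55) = 4.24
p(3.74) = 15.39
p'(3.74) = 17.58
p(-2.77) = -13.60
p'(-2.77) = 13.79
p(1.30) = -2.66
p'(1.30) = 0.37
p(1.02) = -2.65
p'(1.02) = -0.39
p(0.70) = -2.42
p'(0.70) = -0.96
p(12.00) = 832.26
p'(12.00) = 216.37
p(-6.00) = -126.96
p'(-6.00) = 61.93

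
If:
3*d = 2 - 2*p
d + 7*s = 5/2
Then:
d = 5/2 - 7*s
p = 21*s/2 - 11/4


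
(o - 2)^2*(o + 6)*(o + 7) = o^4 + 9*o^3 - 6*o^2 - 116*o + 168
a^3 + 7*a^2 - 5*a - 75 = (a - 3)*(a + 5)^2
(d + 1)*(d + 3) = d^2 + 4*d + 3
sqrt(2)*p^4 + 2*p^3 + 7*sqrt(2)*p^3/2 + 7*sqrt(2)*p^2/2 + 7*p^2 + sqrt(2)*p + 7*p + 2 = (p + 1/2)*(p + 2)*(p + sqrt(2))*(sqrt(2)*p + sqrt(2))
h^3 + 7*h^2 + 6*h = h*(h + 1)*(h + 6)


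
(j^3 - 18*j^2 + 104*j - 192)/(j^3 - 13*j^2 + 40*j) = (j^2 - 10*j + 24)/(j*(j - 5))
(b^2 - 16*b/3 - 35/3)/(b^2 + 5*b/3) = (b - 7)/b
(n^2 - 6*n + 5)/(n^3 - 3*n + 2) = (n - 5)/(n^2 + n - 2)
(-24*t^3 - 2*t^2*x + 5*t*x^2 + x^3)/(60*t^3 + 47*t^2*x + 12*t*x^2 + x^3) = (-2*t + x)/(5*t + x)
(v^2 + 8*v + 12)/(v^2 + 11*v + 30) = (v + 2)/(v + 5)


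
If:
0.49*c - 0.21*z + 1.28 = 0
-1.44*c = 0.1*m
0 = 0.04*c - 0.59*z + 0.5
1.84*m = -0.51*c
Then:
No Solution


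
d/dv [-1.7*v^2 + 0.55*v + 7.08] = 0.55 - 3.4*v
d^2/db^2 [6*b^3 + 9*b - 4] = 36*b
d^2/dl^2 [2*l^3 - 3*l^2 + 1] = 12*l - 6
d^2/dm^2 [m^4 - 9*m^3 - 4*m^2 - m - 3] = 12*m^2 - 54*m - 8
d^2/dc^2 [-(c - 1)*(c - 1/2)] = -2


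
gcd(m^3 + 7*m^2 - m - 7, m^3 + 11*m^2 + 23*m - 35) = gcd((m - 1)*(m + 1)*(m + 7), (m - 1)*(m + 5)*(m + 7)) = m^2 + 6*m - 7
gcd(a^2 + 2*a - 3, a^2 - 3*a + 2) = a - 1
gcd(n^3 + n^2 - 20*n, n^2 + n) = n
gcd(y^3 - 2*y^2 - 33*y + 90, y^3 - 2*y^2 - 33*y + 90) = y^3 - 2*y^2 - 33*y + 90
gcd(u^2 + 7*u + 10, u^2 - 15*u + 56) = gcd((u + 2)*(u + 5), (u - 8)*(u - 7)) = 1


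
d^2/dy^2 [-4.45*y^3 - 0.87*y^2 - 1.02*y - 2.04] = -26.7*y - 1.74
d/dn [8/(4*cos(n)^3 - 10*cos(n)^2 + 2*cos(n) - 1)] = 16*(6*cos(n)^2 - 10*cos(n) + 1)*sin(n)/(5*cos(n) - 5*cos(2*n) + cos(3*n) - 6)^2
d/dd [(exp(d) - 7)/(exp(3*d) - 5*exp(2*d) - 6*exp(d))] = 2*(-exp(3*d) + 13*exp(2*d) - 35*exp(d) - 21)*exp(-d)/(exp(4*d) - 10*exp(3*d) + 13*exp(2*d) + 60*exp(d) + 36)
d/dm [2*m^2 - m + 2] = 4*m - 1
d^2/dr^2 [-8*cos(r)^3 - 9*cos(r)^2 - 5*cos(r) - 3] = 11*cos(r) + 18*cos(2*r) + 18*cos(3*r)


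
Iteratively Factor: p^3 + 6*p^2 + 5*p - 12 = (p + 3)*(p^2 + 3*p - 4) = (p - 1)*(p + 3)*(p + 4)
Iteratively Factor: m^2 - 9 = (m - 3)*(m + 3)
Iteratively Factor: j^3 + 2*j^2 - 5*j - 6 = (j + 3)*(j^2 - j - 2) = (j + 1)*(j + 3)*(j - 2)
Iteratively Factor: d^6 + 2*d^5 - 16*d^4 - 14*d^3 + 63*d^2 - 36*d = (d + 4)*(d^5 - 2*d^4 - 8*d^3 + 18*d^2 - 9*d) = (d - 3)*(d + 4)*(d^4 + d^3 - 5*d^2 + 3*d) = d*(d - 3)*(d + 4)*(d^3 + d^2 - 5*d + 3) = d*(d - 3)*(d - 1)*(d + 4)*(d^2 + 2*d - 3) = d*(d - 3)*(d - 1)*(d + 3)*(d + 4)*(d - 1)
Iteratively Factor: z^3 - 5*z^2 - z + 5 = (z + 1)*(z^2 - 6*z + 5) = (z - 1)*(z + 1)*(z - 5)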